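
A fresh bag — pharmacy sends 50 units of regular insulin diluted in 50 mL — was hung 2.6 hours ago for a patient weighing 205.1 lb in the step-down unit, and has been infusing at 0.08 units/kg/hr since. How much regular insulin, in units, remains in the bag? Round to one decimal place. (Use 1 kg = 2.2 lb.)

30.6 units

Weight = 205.1 lb ÷ 2.2 lb/kg = 93.22727 kg
Dose = 0.08 units/kg/hr × 93.22727 kg = 7.458182 units/hr
Concentration = 50 units ÷ 50 mL = 1 units/mL
Rate = 7.458182 units/hr ÷ 1 units/mL = 7.458182 mL/hr
Volume infused = 7.458182 mL/hr × 2.6 hr = 19.39127 mL
Volume remaining = 50 − 19.39127 = 30.60873 mL
Drug remaining = 30.60873 mL × 1 units/mL = 30.60873 units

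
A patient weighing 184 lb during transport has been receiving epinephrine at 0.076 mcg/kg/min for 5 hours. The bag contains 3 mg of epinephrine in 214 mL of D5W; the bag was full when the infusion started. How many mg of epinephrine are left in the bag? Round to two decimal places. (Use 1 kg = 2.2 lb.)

1.09 mg

Weight = 184 lb ÷ 2.2 lb/kg = 83.63636 kg
Dose = 0.076 mcg/kg/min × 83.63636 kg = 6.356364 mcg/min
6.356364 mcg/min × 60 min/hr = 381.3818 mcg/hr
Concentration = 3 mg ÷ 214 mL = 0.01401869 mg/mL = 14.01869 mcg/mL
Rate = 381.3818 mcg/hr ÷ 14.01869 mcg/mL = 27.20524 mL/hr
Volume infused = 27.20524 mL/hr × 5 hr = 136.0262 mL
Volume remaining = 214 − 136.0262 = 77.97382 mL
Drug remaining = 77.97382 mL × 14.01869 mcg/mL = 1093.091 mcg = 1.093091 mg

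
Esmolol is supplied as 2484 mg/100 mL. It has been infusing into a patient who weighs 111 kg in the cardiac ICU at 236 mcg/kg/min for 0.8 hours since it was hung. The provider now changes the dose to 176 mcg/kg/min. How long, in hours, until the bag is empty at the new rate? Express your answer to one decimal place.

Initial rate:
Dose = 236 mcg/kg/min × 111 kg = 26196 mcg/min
26196 mcg/min × 60 min/hr = 1571760 mcg/hr
Concentration = 2484 mg ÷ 100 mL = 24.84 mg/mL = 24840 mcg/mL
Rate = 1571760 mcg/hr ÷ 24840 mcg/mL = 63.27536 mL/hr
Volume infused so far = 63.27536 mL/hr × 0.8 hr = 50.62029 mL
Volume remaining = 100 − 50.62029 = 49.37971 mL
New rate:
Dose = 176 mcg/kg/min × 111 kg = 19536 mcg/min
19536 mcg/min × 60 min/hr = 1172160 mcg/hr
Rate = 1172160 mcg/hr ÷ 24840 mcg/mL = 47.18841 mL/hr
Time remaining = 49.37971 mL ÷ 47.18841 mL/hr = 1.046437 hr

1.0 hours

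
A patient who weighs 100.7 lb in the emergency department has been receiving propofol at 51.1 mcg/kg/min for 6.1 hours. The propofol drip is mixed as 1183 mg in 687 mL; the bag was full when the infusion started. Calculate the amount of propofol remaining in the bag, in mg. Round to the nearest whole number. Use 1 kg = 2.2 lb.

327 mg

Weight = 100.7 lb ÷ 2.2 lb/kg = 45.77273 kg
Dose = 51.1 mcg/kg/min × 45.77273 kg = 2338.986 mcg/min
2338.986 mcg/min × 60 min/hr = 140339.2 mcg/hr
Concentration = 1183 mg ÷ 687 mL = 1.72198 mg/mL = 1721.98 mcg/mL
Rate = 140339.2 mcg/hr ÷ 1721.98 mcg/mL = 81.49875 mL/hr
Volume infused = 81.49875 mL/hr × 6.1 hr = 497.1424 mL
Volume remaining = 687 − 497.1424 = 189.8576 mL
Drug remaining = 189.8576 mL × 1721.98 mcg/mL = 326931 mcg = 326.931 mg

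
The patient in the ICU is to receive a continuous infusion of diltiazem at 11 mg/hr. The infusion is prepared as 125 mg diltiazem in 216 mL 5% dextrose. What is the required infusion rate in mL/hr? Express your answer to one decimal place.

Concentration = 125 mg ÷ 216 mL = 0.5787037 mg/mL
Rate = 11 mg/hr ÷ 0.5787037 mg/mL = 19.008 mL/hr

19.0 mL/hr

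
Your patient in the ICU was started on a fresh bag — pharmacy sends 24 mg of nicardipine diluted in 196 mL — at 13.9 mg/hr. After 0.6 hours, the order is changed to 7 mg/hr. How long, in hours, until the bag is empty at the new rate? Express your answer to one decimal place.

Initial rate:
Concentration = 24 mg ÷ 196 mL = 0.122449 mg/mL
Rate = 13.9 mg/hr ÷ 0.122449 mg/mL = 113.5167 mL/hr
Volume infused so far = 113.5167 mL/hr × 0.6 hr = 68.11 mL
Volume remaining = 196 − 68.11 = 127.89 mL
New rate:
Rate = 7 mg/hr ÷ 0.122449 mg/mL = 57.16667 mL/hr
Time remaining = 127.89 mL ÷ 57.16667 mL/hr = 2.237143 hr

2.2 hours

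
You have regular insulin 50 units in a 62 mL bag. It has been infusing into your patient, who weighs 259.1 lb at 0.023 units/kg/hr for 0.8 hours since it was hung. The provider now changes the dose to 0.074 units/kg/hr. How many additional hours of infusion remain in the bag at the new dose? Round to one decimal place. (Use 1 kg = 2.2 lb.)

5.5 hours

Initial rate:
Weight = 259.1 lb ÷ 2.2 lb/kg = 117.7727 kg
Dose = 0.023 units/kg/hr × 117.7727 kg = 2.708773 units/hr
Concentration = 50 units ÷ 62 mL = 0.8064516 units/mL
Rate = 2.708773 units/hr ÷ 0.8064516 units/mL = 3.358878 mL/hr
Volume infused so far = 3.358878 mL/hr × 0.8 hr = 2.687103 mL
Volume remaining = 62 − 2.687103 = 59.3129 mL
New rate:
Dose = 0.074 units/kg/hr × 117.7727 kg = 8.715182 units/hr
Rate = 8.715182 units/hr ÷ 0.8064516 units/mL = 10.80683 mL/hr
Time remaining = 59.3129 mL ÷ 10.80683 mL/hr = 5.488466 hr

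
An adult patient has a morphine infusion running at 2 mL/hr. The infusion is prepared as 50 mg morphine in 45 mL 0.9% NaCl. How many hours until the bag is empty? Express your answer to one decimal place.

Duration = 45 mL ÷ 2 mL/hr = 22.5 hr

22.5 hours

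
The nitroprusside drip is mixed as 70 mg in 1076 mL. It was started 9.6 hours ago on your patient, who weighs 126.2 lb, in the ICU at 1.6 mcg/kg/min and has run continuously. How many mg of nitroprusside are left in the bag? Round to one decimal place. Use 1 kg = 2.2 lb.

17.1 mg

Weight = 126.2 lb ÷ 2.2 lb/kg = 57.36364 kg
Dose = 1.6 mcg/kg/min × 57.36364 kg = 91.78182 mcg/min
91.78182 mcg/min × 60 min/hr = 5506.909 mcg/hr
Concentration = 70 mg ÷ 1076 mL = 0.06505576 mg/mL = 65.05576 mcg/mL
Rate = 5506.909 mcg/hr ÷ 65.05576 mcg/mL = 84.64906 mL/hr
Volume infused = 84.64906 mL/hr × 9.6 hr = 812.631 mL
Volume remaining = 1076 − 812.631 = 263.369 mL
Drug remaining = 263.369 mL × 65.05576 mcg/mL = 17133.67 mcg = 17.13367 mg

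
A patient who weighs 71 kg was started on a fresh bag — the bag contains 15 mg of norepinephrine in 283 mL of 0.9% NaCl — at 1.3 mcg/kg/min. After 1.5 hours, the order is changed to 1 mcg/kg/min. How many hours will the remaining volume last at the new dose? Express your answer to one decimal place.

Initial rate:
Dose = 1.3 mcg/kg/min × 71 kg = 92.3 mcg/min
92.3 mcg/min × 60 min/hr = 5538 mcg/hr
Concentration = 15 mg ÷ 283 mL = 0.05300353 mg/mL = 53.00353 mcg/mL
Rate = 5538 mcg/hr ÷ 53.00353 mcg/mL = 104.4836 mL/hr
Volume infused so far = 104.4836 mL/hr × 1.5 hr = 156.7254 mL
Volume remaining = 283 − 156.7254 = 126.2746 mL
New rate:
Dose = 1 mcg/kg/min × 71 kg = 71 mcg/min
71 mcg/min × 60 min/hr = 4260 mcg/hr
Rate = 4260 mcg/hr ÷ 53.00353 mcg/mL = 80.372 mL/hr
Time remaining = 126.2746 mL ÷ 80.372 mL/hr = 1.571127 hr

1.6 hours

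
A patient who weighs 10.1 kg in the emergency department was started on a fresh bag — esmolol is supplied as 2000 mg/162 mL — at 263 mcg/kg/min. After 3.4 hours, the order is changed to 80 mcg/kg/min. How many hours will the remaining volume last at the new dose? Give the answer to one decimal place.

Initial rate:
Dose = 263 mcg/kg/min × 10.1 kg = 2656.3 mcg/min
2656.3 mcg/min × 60 min/hr = 159378 mcg/hr
Concentration = 2000 mg ÷ 162 mL = 12.34568 mg/mL = 12345.68 mcg/mL
Rate = 159378 mcg/hr ÷ 12345.68 mcg/mL = 12.90962 mL/hr
Volume infused so far = 12.90962 mL/hr × 3.4 hr = 43.8927 mL
Volume remaining = 162 − 43.8927 = 118.1073 mL
New rate:
Dose = 80 mcg/kg/min × 10.1 kg = 808 mcg/min
808 mcg/min × 60 min/hr = 48480 mcg/hr
Rate = 48480 mcg/hr ÷ 12345.68 mcg/mL = 3.92688 mL/hr
Time remaining = 118.1073 mL ÷ 3.92688 mL/hr = 30.07663 hr

30.1 hours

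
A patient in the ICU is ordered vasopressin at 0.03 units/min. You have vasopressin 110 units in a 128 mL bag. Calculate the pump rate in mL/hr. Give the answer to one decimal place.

0.03 units/min × 60 min/hr = 1.8 units/hr
Concentration = 110 units ÷ 128 mL = 0.859375 units/mL
Rate = 1.8 units/hr ÷ 0.859375 units/mL = 2.094545 mL/hr

2.1 mL/hr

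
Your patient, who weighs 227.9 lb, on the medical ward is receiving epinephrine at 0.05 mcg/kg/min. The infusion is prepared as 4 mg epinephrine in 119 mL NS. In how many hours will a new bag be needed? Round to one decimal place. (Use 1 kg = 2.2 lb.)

12.9 hours

Weight = 227.9 lb ÷ 2.2 lb/kg = 103.5909 kg
Dose = 0.05 mcg/kg/min × 103.5909 kg = 5.179545 mcg/min
5.179545 mcg/min × 60 min/hr = 310.7727 mcg/hr
Concentration = 4 mg ÷ 119 mL = 0.03361345 mg/mL = 33.61345 mcg/mL
Rate = 310.7727 mcg/hr ÷ 33.61345 mcg/mL = 9.245489 mL/hr
Duration = 119 mL ÷ 9.245489 mL/hr = 12.87114 hr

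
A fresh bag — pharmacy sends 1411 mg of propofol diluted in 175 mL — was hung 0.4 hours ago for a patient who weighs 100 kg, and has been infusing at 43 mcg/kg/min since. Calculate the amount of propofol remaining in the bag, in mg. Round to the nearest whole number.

1308 mg

Dose = 43 mcg/kg/min × 100 kg = 4300 mcg/min
4300 mcg/min × 60 min/hr = 258000 mcg/hr
Concentration = 1411 mg ÷ 175 mL = 8.062857 mg/mL = 8062.857 mcg/mL
Rate = 258000 mcg/hr ÷ 8062.857 mcg/mL = 31.99858 mL/hr
Volume infused = 31.99858 mL/hr × 0.4 hr = 12.79943 mL
Volume remaining = 175 − 12.79943 = 162.2006 mL
Drug remaining = 162.2006 mL × 8062.857 mcg/mL = 1307800 mcg = 1307.8 mg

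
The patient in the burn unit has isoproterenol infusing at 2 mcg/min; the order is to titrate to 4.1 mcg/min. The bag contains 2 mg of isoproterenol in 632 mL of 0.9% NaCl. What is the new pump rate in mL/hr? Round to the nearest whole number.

78 mL/hr

4.1 mcg/min × 60 min/hr = 246 mcg/hr
Concentration = 2 mg ÷ 632 mL = 0.003164557 mg/mL = 3.164557 mcg/mL
Rate = 246 mcg/hr ÷ 3.164557 mcg/mL = 77.736 mL/hr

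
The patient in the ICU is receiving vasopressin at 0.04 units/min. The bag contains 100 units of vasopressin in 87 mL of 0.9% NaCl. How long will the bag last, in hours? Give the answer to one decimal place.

41.7 hours

0.04 units/min × 60 min/hr = 2.4 units/hr
Concentration = 100 units ÷ 87 mL = 1.149425 units/mL
Rate = 2.4 units/hr ÷ 1.149425 units/mL = 2.088 mL/hr
Duration = 87 mL ÷ 2.088 mL/hr = 41.66667 hr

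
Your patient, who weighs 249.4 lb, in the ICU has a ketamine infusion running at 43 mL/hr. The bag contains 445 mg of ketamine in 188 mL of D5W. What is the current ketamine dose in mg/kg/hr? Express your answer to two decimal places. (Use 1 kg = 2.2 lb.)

Weight = 249.4 lb ÷ 2.2 lb/kg = 113.3636 kg
Concentration = 445 mg ÷ 188 mL = 2.367021 mg/mL
Drug rate = 43 mL/hr × 2.367021 mg/mL = 101.7819 mg/hr
101.7819 mg/hr ÷ 113.3636 kg = 0.8978357 mg/kg/hr

0.90 mg/kg/hr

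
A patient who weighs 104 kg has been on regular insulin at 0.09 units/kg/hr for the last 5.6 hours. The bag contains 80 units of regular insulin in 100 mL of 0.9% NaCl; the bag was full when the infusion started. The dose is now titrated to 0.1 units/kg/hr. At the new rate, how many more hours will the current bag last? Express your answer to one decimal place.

2.7 hours

Initial rate:
Dose = 0.09 units/kg/hr × 104 kg = 9.36 units/hr
Concentration = 80 units ÷ 100 mL = 0.8 units/mL
Rate = 9.36 units/hr ÷ 0.8 units/mL = 11.7 mL/hr
Volume infused so far = 11.7 mL/hr × 5.6 hr = 65.52 mL
Volume remaining = 100 − 65.52 = 34.48 mL
New rate:
Dose = 0.1 units/kg/hr × 104 kg = 10.4 units/hr
Rate = 10.4 units/hr ÷ 0.8 units/mL = 13 mL/hr
Time remaining = 34.48 mL ÷ 13 mL/hr = 2.652308 hr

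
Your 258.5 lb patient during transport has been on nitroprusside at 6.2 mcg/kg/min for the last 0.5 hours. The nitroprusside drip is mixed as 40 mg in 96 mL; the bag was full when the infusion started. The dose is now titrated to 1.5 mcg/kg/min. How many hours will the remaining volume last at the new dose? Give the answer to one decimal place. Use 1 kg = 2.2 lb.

Initial rate:
Weight = 258.5 lb ÷ 2.2 lb/kg = 117.5 kg
Dose = 6.2 mcg/kg/min × 117.5 kg = 728.5 mcg/min
728.5 mcg/min × 60 min/hr = 43710 mcg/hr
Concentration = 40 mg ÷ 96 mL = 0.4166667 mg/mL = 416.6667 mcg/mL
Rate = 43710 mcg/hr ÷ 416.6667 mcg/mL = 104.904 mL/hr
Volume infused so far = 104.904 mL/hr × 0.5 hr = 52.452 mL
Volume remaining = 96 − 52.452 = 43.548 mL
New rate:
Dose = 1.5 mcg/kg/min × 117.5 kg = 176.25 mcg/min
176.25 mcg/min × 60 min/hr = 10575 mcg/hr
Rate = 10575 mcg/hr ÷ 416.6667 mcg/mL = 25.38 mL/hr
Time remaining = 43.548 mL ÷ 25.38 mL/hr = 1.715839 hr

1.7 hours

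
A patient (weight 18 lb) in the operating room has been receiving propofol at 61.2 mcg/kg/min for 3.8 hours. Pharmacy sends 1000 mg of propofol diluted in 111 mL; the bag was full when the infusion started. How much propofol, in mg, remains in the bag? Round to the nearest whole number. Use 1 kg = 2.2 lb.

886 mg

Weight = 18 lb ÷ 2.2 lb/kg = 8.181818 kg
Dose = 61.2 mcg/kg/min × 8.181818 kg = 500.7273 mcg/min
500.7273 mcg/min × 60 min/hr = 30043.64 mcg/hr
Concentration = 1000 mg ÷ 111 mL = 9.009009 mg/mL = 9009.009 mcg/mL
Rate = 30043.64 mcg/hr ÷ 9009.009 mcg/mL = 3.334844 mL/hr
Volume infused = 3.334844 mL/hr × 3.8 hr = 12.67241 mL
Volume remaining = 111 − 12.67241 = 98.32759 mL
Drug remaining = 98.32759 mL × 9009.009 mcg/mL = 885834.2 mcg = 885.8342 mg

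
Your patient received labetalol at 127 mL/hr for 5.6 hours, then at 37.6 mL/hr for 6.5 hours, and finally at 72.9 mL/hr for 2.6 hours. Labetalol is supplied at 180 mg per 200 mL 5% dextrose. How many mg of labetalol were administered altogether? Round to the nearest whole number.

Concentration = 180 mg ÷ 200 mL = 0.9 mg/mL
Stage 1: 127 mL/hr × 5.6 hr = 711.2 mL → 711.2 mL × 0.9 mg/mL = 640.08 mg
Stage 2: 37.6 mL/hr × 6.5 hr = 244.4 mL → 244.4 mL × 0.9 mg/mL = 219.96 mg
Stage 3: 72.9 mL/hr × 2.6 hr = 189.54 mL → 189.54 mL × 0.9 mg/mL = 170.586 mg
Total = 640.08 + 219.96 + 170.586 = 1030.626 mg

1031 mg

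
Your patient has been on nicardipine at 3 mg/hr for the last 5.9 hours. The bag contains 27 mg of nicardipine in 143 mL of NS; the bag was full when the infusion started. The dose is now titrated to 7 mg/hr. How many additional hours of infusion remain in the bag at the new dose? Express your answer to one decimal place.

Initial rate:
Concentration = 27 mg ÷ 143 mL = 0.1888112 mg/mL
Rate = 3 mg/hr ÷ 0.1888112 mg/mL = 15.88889 mL/hr
Volume infused so far = 15.88889 mL/hr × 5.9 hr = 93.74444 mL
Volume remaining = 143 − 93.74444 = 49.25556 mL
New rate:
Rate = 7 mg/hr ÷ 0.1888112 mg/mL = 37.07407 mL/hr
Time remaining = 49.25556 mL ÷ 37.07407 mL/hr = 1.328571 hr

1.3 hours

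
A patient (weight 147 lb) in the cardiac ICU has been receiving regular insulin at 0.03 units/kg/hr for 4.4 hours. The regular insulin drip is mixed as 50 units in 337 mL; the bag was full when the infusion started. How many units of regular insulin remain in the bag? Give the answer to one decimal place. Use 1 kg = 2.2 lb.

41.2 units

Weight = 147 lb ÷ 2.2 lb/kg = 66.81818 kg
Dose = 0.03 units/kg/hr × 66.81818 kg = 2.004545 units/hr
Concentration = 50 units ÷ 337 mL = 0.148368 units/mL
Rate = 2.004545 units/hr ÷ 0.148368 units/mL = 13.51064 mL/hr
Volume infused = 13.51064 mL/hr × 4.4 hr = 59.4468 mL
Volume remaining = 337 − 59.4468 = 277.5532 mL
Drug remaining = 277.5532 mL × 0.148368 units/mL = 41.18 units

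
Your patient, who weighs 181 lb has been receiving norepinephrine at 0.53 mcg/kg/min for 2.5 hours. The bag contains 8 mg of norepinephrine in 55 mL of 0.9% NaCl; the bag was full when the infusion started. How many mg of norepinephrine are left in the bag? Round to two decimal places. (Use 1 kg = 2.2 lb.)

1.46 mg

Weight = 181 lb ÷ 2.2 lb/kg = 82.27273 kg
Dose = 0.53 mcg/kg/min × 82.27273 kg = 43.60455 mcg/min
43.60455 mcg/min × 60 min/hr = 2616.273 mcg/hr
Concentration = 8 mg ÷ 55 mL = 0.1454545 mg/mL = 145.4545 mcg/mL
Rate = 2616.273 mcg/hr ÷ 145.4545 mcg/mL = 17.98687 mL/hr
Volume infused = 17.98687 mL/hr × 2.5 hr = 44.96719 mL
Volume remaining = 55 − 44.96719 = 10.03281 mL
Drug remaining = 10.03281 mL × 145.4545 mcg/mL = 1459.318 mcg = 1.459318 mg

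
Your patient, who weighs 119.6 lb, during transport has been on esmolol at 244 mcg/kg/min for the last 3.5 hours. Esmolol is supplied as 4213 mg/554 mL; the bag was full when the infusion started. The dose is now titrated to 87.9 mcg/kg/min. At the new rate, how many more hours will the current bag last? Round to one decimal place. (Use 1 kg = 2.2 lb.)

Initial rate:
Weight = 119.6 lb ÷ 2.2 lb/kg = 54.36364 kg
Dose = 244 mcg/kg/min × 54.36364 kg = 13264.73 mcg/min
13264.73 mcg/min × 60 min/hr = 795883.6 mcg/hr
Concentration = 4213 mg ÷ 554 mL = 7.604693 mg/mL = 7604.693 mcg/mL
Rate = 795883.6 mcg/hr ÷ 7604.693 mcg/mL = 104.6569 mL/hr
Volume infused so far = 104.6569 mL/hr × 3.5 hr = 366.2992 mL
Volume remaining = 554 − 366.2992 = 187.7008 mL
New rate:
Dose = 87.9 mcg/kg/min × 54.36364 kg = 4778.564 mcg/min
4778.564 mcg/min × 60 min/hr = 286713.8 mcg/hr
Rate = 286713.8 mcg/hr ÷ 7604.693 mcg/mL = 37.70222 mL/hr
Time remaining = 187.7008 mL ÷ 37.70222 mL/hr = 4.978509 hr

5.0 hours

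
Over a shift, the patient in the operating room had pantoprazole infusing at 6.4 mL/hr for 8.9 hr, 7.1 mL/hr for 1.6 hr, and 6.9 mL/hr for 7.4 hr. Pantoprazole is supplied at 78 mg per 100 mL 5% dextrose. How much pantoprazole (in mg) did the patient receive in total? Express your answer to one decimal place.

93.1 mg

Concentration = 78 mg ÷ 100 mL = 0.78 mg/mL
Stage 1: 6.4 mL/hr × 8.9 hr = 56.96 mL → 56.96 mL × 0.78 mg/mL = 44.4288 mg
Stage 2: 7.1 mL/hr × 1.6 hr = 11.36 mL → 11.36 mL × 0.78 mg/mL = 8.8608 mg
Stage 3: 6.9 mL/hr × 7.4 hr = 51.06 mL → 51.06 mL × 0.78 mg/mL = 39.8268 mg
Total = 44.4288 + 8.8608 + 39.8268 = 93.1164 mg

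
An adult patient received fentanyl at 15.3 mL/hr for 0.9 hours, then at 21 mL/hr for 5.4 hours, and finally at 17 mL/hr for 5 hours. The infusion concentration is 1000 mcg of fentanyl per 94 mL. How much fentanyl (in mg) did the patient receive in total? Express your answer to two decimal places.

2.26 mg

Concentration = 1000 mcg ÷ 94 mL = 10.6383 mcg/mL
Stage 1: 15.3 mL/hr × 0.9 hr = 13.77 mL → 13.77 mL × 10.6383 mcg/mL = 146.4894 mcg
Stage 2: 21 mL/hr × 5.4 hr = 113.4 mL → 113.4 mL × 10.6383 mcg/mL = 1206.383 mcg
Stage 3: 17 mL/hr × 5 hr = 85 mL → 85 mL × 10.6383 mcg/mL = 904.2553 mcg
Total = 146.4894 + 1206.383 + 904.2553 = 2257.128 mcg = 2.257128 mg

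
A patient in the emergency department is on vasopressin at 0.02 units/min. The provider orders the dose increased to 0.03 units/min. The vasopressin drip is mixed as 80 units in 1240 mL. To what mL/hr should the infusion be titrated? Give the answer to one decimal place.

27.9 mL/hr

0.03 units/min × 60 min/hr = 1.8 units/hr
Concentration = 80 units ÷ 1240 mL = 0.06451613 units/mL
Rate = 1.8 units/hr ÷ 0.06451613 units/mL = 27.9 mL/hr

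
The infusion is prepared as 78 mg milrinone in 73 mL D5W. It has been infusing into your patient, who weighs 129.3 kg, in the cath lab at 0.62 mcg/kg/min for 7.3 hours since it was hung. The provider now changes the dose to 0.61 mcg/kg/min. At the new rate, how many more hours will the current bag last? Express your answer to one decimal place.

Initial rate:
Dose = 0.62 mcg/kg/min × 129.3 kg = 80.166 mcg/min
80.166 mcg/min × 60 min/hr = 4809.96 mcg/hr
Concentration = 78 mg ÷ 73 mL = 1.068493 mg/mL = 1068.493 mcg/mL
Rate = 4809.96 mcg/hr ÷ 1068.493 mcg/mL = 4.501629 mL/hr
Volume infused so far = 4.501629 mL/hr × 7.3 hr = 32.86189 mL
Volume remaining = 73 − 32.86189 = 40.13811 mL
New rate:
Dose = 0.61 mcg/kg/min × 129.3 kg = 78.873 mcg/min
78.873 mcg/min × 60 min/hr = 4732.38 mcg/hr
Rate = 4732.38 mcg/hr ÷ 1068.493 mcg/mL = 4.429022 mL/hr
Time remaining = 40.13811 mL ÷ 4.429022 mL/hr = 9.062521 hr

9.1 hours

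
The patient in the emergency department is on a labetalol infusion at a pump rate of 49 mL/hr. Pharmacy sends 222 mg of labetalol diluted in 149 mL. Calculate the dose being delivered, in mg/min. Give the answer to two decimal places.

1.22 mg/min

Concentration = 222 mg ÷ 149 mL = 1.489933 mg/mL
Drug rate = 49 mL/hr × 1.489933 mg/mL = 73.00671 mg/hr
73.00671 mg/hr ÷ 60 min/hr = 1.216779 mg/min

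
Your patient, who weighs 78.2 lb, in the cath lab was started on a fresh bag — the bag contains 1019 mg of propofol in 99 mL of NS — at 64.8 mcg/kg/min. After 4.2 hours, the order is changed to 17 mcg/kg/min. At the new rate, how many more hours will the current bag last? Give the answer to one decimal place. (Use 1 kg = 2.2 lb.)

Initial rate:
Weight = 78.2 lb ÷ 2.2 lb/kg = 35.54545 kg
Dose = 64.8 mcg/kg/min × 35.54545 kg = 2303.345 mcg/min
2303.345 mcg/min × 60 min/hr = 138200.7 mcg/hr
Concentration = 1019 mg ÷ 99 mL = 10.29293 mg/mL = 10292.93 mcg/mL
Rate = 138200.7 mcg/hr ÷ 10292.93 mcg/mL = 13.42676 mL/hr
Volume infused so far = 13.42676 mL/hr × 4.2 hr = 56.39241 mL
Volume remaining = 99 − 56.39241 = 42.60759 mL
New rate:
Dose = 17 mcg/kg/min × 35.54545 kg = 604.2727 mcg/min
604.2727 mcg/min × 60 min/hr = 36256.36 mcg/hr
Rate = 36256.36 mcg/hr ÷ 10292.93 mcg/mL = 3.522453 mL/hr
Time remaining = 42.60759 mL ÷ 3.522453 mL/hr = 12.096 hr

12.1 hours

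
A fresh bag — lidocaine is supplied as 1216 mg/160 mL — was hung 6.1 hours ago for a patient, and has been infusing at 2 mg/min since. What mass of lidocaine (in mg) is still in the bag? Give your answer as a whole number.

2 mg/min × 60 min/hr = 120 mg/hr
Concentration = 1216 mg ÷ 160 mL = 7.6 mg/mL
Rate = 120 mg/hr ÷ 7.6 mg/mL = 15.78947 mL/hr
Volume infused = 15.78947 mL/hr × 6.1 hr = 96.31579 mL
Volume remaining = 160 − 96.31579 = 63.68421 mL
Drug remaining = 63.68421 mL × 7.6 mg/mL = 484 mg

484 mg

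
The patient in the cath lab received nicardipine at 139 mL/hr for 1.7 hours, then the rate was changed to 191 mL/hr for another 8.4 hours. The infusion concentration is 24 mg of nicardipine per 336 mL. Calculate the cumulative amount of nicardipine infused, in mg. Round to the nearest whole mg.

131 mg

Concentration = 24 mg ÷ 336 mL = 0.07142857 mg/mL
Stage 1: 139 mL/hr × 1.7 hr = 236.3 mL → 236.3 mL × 0.07142857 mg/mL = 16.87857 mg
Stage 2: 191 mL/hr × 8.4 hr = 1604.4 mL → 1604.4 mL × 0.07142857 mg/mL = 114.6 mg
Total = 16.87857 + 114.6 = 131.4786 mg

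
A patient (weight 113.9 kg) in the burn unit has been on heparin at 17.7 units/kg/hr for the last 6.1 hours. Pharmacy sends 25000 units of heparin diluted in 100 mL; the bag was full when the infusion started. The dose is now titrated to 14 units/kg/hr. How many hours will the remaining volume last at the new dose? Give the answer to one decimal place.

Initial rate:
Dose = 17.7 units/kg/hr × 113.9 kg = 2016.03 units/hr
Concentration = 25000 units ÷ 100 mL = 250 units/mL
Rate = 2016.03 units/hr ÷ 250 units/mL = 8.06412 mL/hr
Volume infused so far = 8.06412 mL/hr × 6.1 hr = 49.19113 mL
Volume remaining = 100 − 49.19113 = 50.80887 mL
New rate:
Dose = 14 units/kg/hr × 113.9 kg = 1594.6 units/hr
Rate = 1594.6 units/hr ÷ 250 units/mL = 6.3784 mL/hr
Time remaining = 50.80887 mL ÷ 6.3784 mL/hr = 7.96577 hr

8.0 hours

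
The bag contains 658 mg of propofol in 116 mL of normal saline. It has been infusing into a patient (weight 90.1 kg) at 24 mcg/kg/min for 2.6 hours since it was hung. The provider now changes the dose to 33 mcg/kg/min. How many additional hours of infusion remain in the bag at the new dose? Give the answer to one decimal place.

1.8 hours

Initial rate:
Dose = 24 mcg/kg/min × 90.1 kg = 2162.4 mcg/min
2162.4 mcg/min × 60 min/hr = 129744 mcg/hr
Concentration = 658 mg ÷ 116 mL = 5.672414 mg/mL = 5672.414 mcg/mL
Rate = 129744 mcg/hr ÷ 5672.414 mcg/mL = 22.8728 mL/hr
Volume infused so far = 22.8728 mL/hr × 2.6 hr = 59.46929 mL
Volume remaining = 116 − 59.46929 = 56.53071 mL
New rate:
Dose = 33 mcg/kg/min × 90.1 kg = 2973.3 mcg/min
2973.3 mcg/min × 60 min/hr = 178398 mcg/hr
Rate = 178398 mcg/hr ÷ 5672.414 mcg/mL = 31.4501 mL/hr
Time remaining = 56.53071 mL ÷ 31.4501 mL/hr = 1.797473 hr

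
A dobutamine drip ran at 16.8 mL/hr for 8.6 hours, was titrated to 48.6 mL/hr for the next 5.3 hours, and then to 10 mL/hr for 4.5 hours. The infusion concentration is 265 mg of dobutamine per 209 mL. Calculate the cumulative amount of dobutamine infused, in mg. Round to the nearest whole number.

Concentration = 265 mg ÷ 209 mL = 1.267943 mg/mL
Stage 1: 16.8 mL/hr × 8.6 hr = 144.48 mL → 144.48 mL × 1.267943 mg/mL = 183.1923 mg
Stage 2: 48.6 mL/hr × 5.3 hr = 257.58 mL → 257.58 mL × 1.267943 mg/mL = 326.5967 mg
Stage 3: 10 mL/hr × 4.5 hr = 45 mL → 45 mL × 1.267943 mg/mL = 57.05742 mg
Total = 183.1923 + 326.5967 + 57.05742 = 566.8464 mg

567 mg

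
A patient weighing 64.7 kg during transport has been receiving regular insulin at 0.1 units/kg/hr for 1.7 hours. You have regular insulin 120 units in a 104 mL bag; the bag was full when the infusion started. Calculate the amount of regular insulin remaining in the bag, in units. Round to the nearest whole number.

Dose = 0.1 units/kg/hr × 64.7 kg = 6.47 units/hr
Concentration = 120 units ÷ 104 mL = 1.153846 units/mL
Rate = 6.47 units/hr ÷ 1.153846 units/mL = 5.607333 mL/hr
Volume infused = 5.607333 mL/hr × 1.7 hr = 9.532467 mL
Volume remaining = 104 − 9.532467 = 94.46753 mL
Drug remaining = 94.46753 mL × 1.153846 units/mL = 109.001 units

109 units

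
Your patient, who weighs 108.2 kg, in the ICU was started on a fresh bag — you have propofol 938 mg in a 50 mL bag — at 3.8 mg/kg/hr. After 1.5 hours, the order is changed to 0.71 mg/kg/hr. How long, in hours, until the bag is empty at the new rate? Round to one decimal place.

Initial rate:
Dose = 3.8 mg/kg/hr × 108.2 kg = 411.16 mg/hr
Concentration = 938 mg ÷ 50 mL = 18.76 mg/mL
Rate = 411.16 mg/hr ÷ 18.76 mg/mL = 21.91684 mL/hr
Volume infused so far = 21.91684 mL/hr × 1.5 hr = 32.87527 mL
Volume remaining = 50 − 32.87527 = 17.12473 mL
New rate:
Dose = 0.71 mg/kg/hr × 108.2 kg = 76.822 mg/hr
Rate = 76.822 mg/hr ÷ 18.76 mg/mL = 4.094989 mL/hr
Time remaining = 17.12473 mL ÷ 4.094989 mL/hr = 4.181875 hr

4.2 hours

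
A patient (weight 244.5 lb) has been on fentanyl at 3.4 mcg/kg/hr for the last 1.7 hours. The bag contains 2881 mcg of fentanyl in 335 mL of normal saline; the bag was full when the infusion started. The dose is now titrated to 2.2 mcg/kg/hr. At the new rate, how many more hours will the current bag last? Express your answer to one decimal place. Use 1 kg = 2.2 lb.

9.2 hours

Initial rate:
Weight = 244.5 lb ÷ 2.2 lb/kg = 111.1364 kg
Dose = 3.4 mcg/kg/hr × 111.1364 kg = 377.8636 mcg/hr
Concentration = 2881 mcg ÷ 335 mL = 8.6 mcg/mL
Rate = 377.8636 mcg/hr ÷ 8.6 mcg/mL = 43.93763 mL/hr
Volume infused so far = 43.93763 mL/hr × 1.7 hr = 74.69397 mL
Volume remaining = 335 − 74.69397 = 260.306 mL
New rate:
Dose = 2.2 mcg/kg/hr × 111.1364 kg = 244.5 mcg/hr
Rate = 244.5 mcg/hr ÷ 8.6 mcg/mL = 28.43023 mL/hr
Time remaining = 260.306 mL ÷ 28.43023 mL/hr = 9.155958 hr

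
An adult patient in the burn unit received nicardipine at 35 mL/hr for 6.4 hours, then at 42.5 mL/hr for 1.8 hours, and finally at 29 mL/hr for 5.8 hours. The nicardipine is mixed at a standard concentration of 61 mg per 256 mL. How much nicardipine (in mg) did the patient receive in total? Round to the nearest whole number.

112 mg

Concentration = 61 mg ÷ 256 mL = 0.2382812 mg/mL
Stage 1: 35 mL/hr × 6.4 hr = 224 mL → 224 mL × 0.2382812 mg/mL = 53.375 mg
Stage 2: 42.5 mL/hr × 1.8 hr = 76.5 mL → 76.5 mL × 0.2382812 mg/mL = 18.22852 mg
Stage 3: 29 mL/hr × 5.8 hr = 168.2 mL → 168.2 mL × 0.2382812 mg/mL = 40.07891 mg
Total = 53.375 + 18.22852 + 40.07891 = 111.6824 mg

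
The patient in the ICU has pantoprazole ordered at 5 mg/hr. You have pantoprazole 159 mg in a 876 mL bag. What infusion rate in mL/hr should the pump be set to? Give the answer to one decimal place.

27.5 mL/hr

Concentration = 159 mg ÷ 876 mL = 0.1815068 mg/mL
Rate = 5 mg/hr ÷ 0.1815068 mg/mL = 27.54717 mL/hr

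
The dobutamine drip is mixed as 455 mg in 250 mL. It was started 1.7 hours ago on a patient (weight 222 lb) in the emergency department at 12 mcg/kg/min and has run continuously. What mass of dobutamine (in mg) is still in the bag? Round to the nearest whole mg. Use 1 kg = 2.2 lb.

331 mg

Weight = 222 lb ÷ 2.2 lb/kg = 100.9091 kg
Dose = 12 mcg/kg/min × 100.9091 kg = 1210.909 mcg/min
1210.909 mcg/min × 60 min/hr = 72654.55 mcg/hr
Concentration = 455 mg ÷ 250 mL = 1.82 mg/mL = 1820 mcg/mL
Rate = 72654.55 mcg/hr ÷ 1820 mcg/mL = 39.92008 mL/hr
Volume infused = 39.92008 mL/hr × 1.7 hr = 67.86414 mL
Volume remaining = 250 − 67.86414 = 182.1359 mL
Drug remaining = 182.1359 mL × 1820 mcg/mL = 331487.3 mcg = 331.4873 mg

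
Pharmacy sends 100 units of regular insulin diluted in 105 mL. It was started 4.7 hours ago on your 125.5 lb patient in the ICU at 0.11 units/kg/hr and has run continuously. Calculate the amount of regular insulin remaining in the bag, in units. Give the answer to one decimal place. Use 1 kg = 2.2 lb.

70.5 units

Weight = 125.5 lb ÷ 2.2 lb/kg = 57.04545 kg
Dose = 0.11 units/kg/hr × 57.04545 kg = 6.275 units/hr
Concentration = 100 units ÷ 105 mL = 0.952381 units/mL
Rate = 6.275 units/hr ÷ 0.952381 units/mL = 6.58875 mL/hr
Volume infused = 6.58875 mL/hr × 4.7 hr = 30.96713 mL
Volume remaining = 105 − 30.96713 = 74.03287 mL
Drug remaining = 74.03287 mL × 0.952381 units/mL = 70.5075 units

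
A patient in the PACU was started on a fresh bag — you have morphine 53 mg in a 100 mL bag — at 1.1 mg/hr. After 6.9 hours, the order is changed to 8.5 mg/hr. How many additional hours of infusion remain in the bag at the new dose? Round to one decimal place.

5.3 hours

Initial rate:
Concentration = 53 mg ÷ 100 mL = 0.53 mg/mL
Rate = 1.1 mg/hr ÷ 0.53 mg/mL = 2.075472 mL/hr
Volume infused so far = 2.075472 mL/hr × 6.9 hr = 14.32075 mL
Volume remaining = 100 − 14.32075 = 85.67925 mL
New rate:
Rate = 8.5 mg/hr ÷ 0.53 mg/mL = 16.03774 mL/hr
Time remaining = 85.67925 mL ÷ 16.03774 mL/hr = 5.342353 hr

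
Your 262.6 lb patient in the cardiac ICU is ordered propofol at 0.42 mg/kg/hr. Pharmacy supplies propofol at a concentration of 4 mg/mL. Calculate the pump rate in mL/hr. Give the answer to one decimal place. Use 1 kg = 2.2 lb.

Weight = 262.6 lb ÷ 2.2 lb/kg = 119.3636 kg
Dose = 0.42 mg/kg/hr × 119.3636 kg = 50.13273 mg/hr
Rate = 50.13273 mg/hr ÷ 4 mg/mL = 12.53318 mL/hr

12.5 mL/hr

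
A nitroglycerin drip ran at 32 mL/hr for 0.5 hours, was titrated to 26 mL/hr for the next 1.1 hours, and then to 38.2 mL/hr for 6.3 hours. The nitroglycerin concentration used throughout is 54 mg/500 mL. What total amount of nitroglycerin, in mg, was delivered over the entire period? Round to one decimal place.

Concentration = 54 mg ÷ 500 mL = 0.108 mg/mL
Stage 1: 32 mL/hr × 0.5 hr = 16 mL → 16 mL × 0.108 mg/mL = 1.728 mg
Stage 2: 26 mL/hr × 1.1 hr = 28.6 mL → 28.6 mL × 0.108 mg/mL = 3.0888 mg
Stage 3: 38.2 mL/hr × 6.3 hr = 240.66 mL → 240.66 mL × 0.108 mg/mL = 25.99128 mg
Total = 1.728 + 3.0888 + 25.99128 = 30.80808 mg

30.8 mg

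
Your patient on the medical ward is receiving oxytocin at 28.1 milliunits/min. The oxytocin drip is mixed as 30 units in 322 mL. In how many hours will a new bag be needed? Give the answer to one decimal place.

28.1 milliunits/min × 60 min/hr = 1686 milliunits/hr
Concentration = 30 units ÷ 322 mL = 0.0931677 units/mL = 93.1677 milliunits/mL
Rate = 1686 milliunits/hr ÷ 93.1677 milliunits/mL = 18.0964 mL/hr
Duration = 322 mL ÷ 18.0964 mL/hr = 17.79359 hr

17.8 hours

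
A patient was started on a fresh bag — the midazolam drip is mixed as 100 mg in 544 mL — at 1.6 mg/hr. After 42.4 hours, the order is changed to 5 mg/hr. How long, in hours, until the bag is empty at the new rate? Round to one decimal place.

Initial rate:
Concentration = 100 mg ÷ 544 mL = 0.1838235 mg/mL
Rate = 1.6 mg/hr ÷ 0.1838235 mg/mL = 8.704 mL/hr
Volume infused so far = 8.704 mL/hr × 42.4 hr = 369.0496 mL
Volume remaining = 544 − 369.0496 = 174.9504 mL
New rate:
Rate = 5 mg/hr ÷ 0.1838235 mg/mL = 27.2 mL/hr
Time remaining = 174.9504 mL ÷ 27.2 mL/hr = 6.432 hr

6.4 hours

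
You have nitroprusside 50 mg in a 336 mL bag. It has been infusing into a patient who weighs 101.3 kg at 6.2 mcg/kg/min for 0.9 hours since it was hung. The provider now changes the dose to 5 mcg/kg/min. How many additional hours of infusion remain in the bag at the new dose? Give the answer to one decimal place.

Initial rate:
Dose = 6.2 mcg/kg/min × 101.3 kg = 628.06 mcg/min
628.06 mcg/min × 60 min/hr = 37683.6 mcg/hr
Concentration = 50 mg ÷ 336 mL = 0.1488095 mg/mL = 148.8095 mcg/mL
Rate = 37683.6 mcg/hr ÷ 148.8095 mcg/mL = 253.2338 mL/hr
Volume infused so far = 253.2338 mL/hr × 0.9 hr = 227.9104 mL
Volume remaining = 336 − 227.9104 = 108.0896 mL
New rate:
Dose = 5 mcg/kg/min × 101.3 kg = 506.5 mcg/min
506.5 mcg/min × 60 min/hr = 30390 mcg/hr
Rate = 30390 mcg/hr ÷ 148.8095 mcg/mL = 204.2208 mL/hr
Time remaining = 108.0896 mL ÷ 204.2208 mL/hr = 0.5292781 hr

0.5 hours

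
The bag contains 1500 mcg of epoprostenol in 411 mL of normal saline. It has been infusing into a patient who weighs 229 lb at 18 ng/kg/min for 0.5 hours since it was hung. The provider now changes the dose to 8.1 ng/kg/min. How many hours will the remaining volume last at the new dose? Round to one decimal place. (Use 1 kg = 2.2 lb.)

28.5 hours

Initial rate:
Weight = 229 lb ÷ 2.2 lb/kg = 104.0909 kg
Dose = 18 ng/kg/min × 104.0909 kg = 1873.636 ng/min
1873.636 ng/min × 60 min/hr = 112418.2 ng/hr
Concentration = 1500 mcg ÷ 411 mL = 3.649635 mcg/mL = 3649.635 ng/mL
Rate = 112418.2 ng/hr ÷ 3649.635 ng/mL = 30.80258 mL/hr
Volume infused so far = 30.80258 mL/hr × 0.5 hr = 15.40129 mL
Volume remaining = 411 − 15.40129 = 395.5987 mL
New rate:
Dose = 8.1 ng/kg/min × 104.0909 kg = 843.1364 ng/min
843.1364 ng/min × 60 min/hr = 50588.18 ng/hr
Rate = 50588.18 ng/hr ÷ 3649.635 ng/mL = 13.86116 mL/hr
Time remaining = 395.5987 mL ÷ 13.86116 mL/hr = 28.54008 hr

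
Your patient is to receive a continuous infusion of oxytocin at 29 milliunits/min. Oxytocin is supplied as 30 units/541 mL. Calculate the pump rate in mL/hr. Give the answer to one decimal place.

31.4 mL/hr

29 milliunits/min × 60 min/hr = 1740 milliunits/hr
Concentration = 30 units ÷ 541 mL = 0.05545287 units/mL = 55.45287 milliunits/mL
Rate = 1740 milliunits/hr ÷ 55.45287 milliunits/mL = 31.378 mL/hr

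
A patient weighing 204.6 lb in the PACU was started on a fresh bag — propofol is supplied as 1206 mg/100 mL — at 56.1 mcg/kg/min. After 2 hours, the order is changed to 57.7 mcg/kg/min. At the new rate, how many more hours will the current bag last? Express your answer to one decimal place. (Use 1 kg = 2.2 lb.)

1.8 hours

Initial rate:
Weight = 204.6 lb ÷ 2.2 lb/kg = 93 kg
Dose = 56.1 mcg/kg/min × 93 kg = 5217.3 mcg/min
5217.3 mcg/min × 60 min/hr = 313038 mcg/hr
Concentration = 1206 mg ÷ 100 mL = 12.06 mg/mL = 12060 mcg/mL
Rate = 313038 mcg/hr ÷ 12060 mcg/mL = 25.95672 mL/hr
Volume infused so far = 25.95672 mL/hr × 2 hr = 51.91343 mL
Volume remaining = 100 − 51.91343 = 48.08657 mL
New rate:
Dose = 57.7 mcg/kg/min × 93 kg = 5366.1 mcg/min
5366.1 mcg/min × 60 min/hr = 321966 mcg/hr
Rate = 321966 mcg/hr ÷ 12060 mcg/mL = 26.69701 mL/hr
Time remaining = 48.08657 mL ÷ 26.69701 mL/hr = 1.801196 hr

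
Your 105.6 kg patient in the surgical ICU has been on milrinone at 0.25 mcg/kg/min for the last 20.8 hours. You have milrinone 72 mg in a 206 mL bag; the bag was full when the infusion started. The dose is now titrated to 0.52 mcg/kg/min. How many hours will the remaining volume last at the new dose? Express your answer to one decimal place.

11.9 hours

Initial rate:
Dose = 0.25 mcg/kg/min × 105.6 kg = 26.4 mcg/min
26.4 mcg/min × 60 min/hr = 1584 mcg/hr
Concentration = 72 mg ÷ 206 mL = 0.3495146 mg/mL = 349.5146 mcg/mL
Rate = 1584 mcg/hr ÷ 349.5146 mcg/mL = 4.532 mL/hr
Volume infused so far = 4.532 mL/hr × 20.8 hr = 94.2656 mL
Volume remaining = 206 − 94.2656 = 111.7344 mL
New rate:
Dose = 0.52 mcg/kg/min × 105.6 kg = 54.912 mcg/min
54.912 mcg/min × 60 min/hr = 3294.72 mcg/hr
Rate = 3294.72 mcg/hr ÷ 349.5146 mcg/mL = 9.42656 mL/hr
Time remaining = 111.7344 mL ÷ 9.42656 mL/hr = 11.85315 hr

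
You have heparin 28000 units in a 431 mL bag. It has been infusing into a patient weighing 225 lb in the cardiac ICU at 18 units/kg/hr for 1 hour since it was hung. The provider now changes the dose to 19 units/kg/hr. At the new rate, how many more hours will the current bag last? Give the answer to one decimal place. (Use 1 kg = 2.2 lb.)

Initial rate:
Weight = 225 lb ÷ 2.2 lb/kg = 102.2727 kg
Dose = 18 units/kg/hr × 102.2727 kg = 1840.909 units/hr
Concentration = 28000 units ÷ 431 mL = 64.9652 units/mL
Rate = 1840.909 units/hr ÷ 64.9652 units/mL = 28.33685 mL/hr
Volume infused so far = 28.33685 mL/hr × 1 hr = 28.33685 mL
Volume remaining = 431 − 28.33685 = 402.6631 mL
New rate:
Dose = 19 units/kg/hr × 102.2727 kg = 1943.182 units/hr
Rate = 1943.182 units/hr ÷ 64.9652 units/mL = 29.91112 mL/hr
Time remaining = 402.6631 mL ÷ 29.91112 mL/hr = 13.46199 hr

13.5 hours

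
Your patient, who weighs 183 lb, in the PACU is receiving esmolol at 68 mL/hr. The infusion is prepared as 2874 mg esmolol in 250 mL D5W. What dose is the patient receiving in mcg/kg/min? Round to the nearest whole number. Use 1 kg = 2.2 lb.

Weight = 183 lb ÷ 2.2 lb/kg = 83.18182 kg
Concentration = 2874 mg ÷ 250 mL = 11.496 mg/mL = 11496 mcg/mL
Drug rate = 68 mL/hr × 11496 mcg/mL = 781728 mcg/hr
781728 mcg/hr ÷ 60 min/hr = 13028.8 mcg/min
13028.8 mcg/min ÷ 83.18182 kg = 156.6304 mcg/kg/min

157 mcg/kg/min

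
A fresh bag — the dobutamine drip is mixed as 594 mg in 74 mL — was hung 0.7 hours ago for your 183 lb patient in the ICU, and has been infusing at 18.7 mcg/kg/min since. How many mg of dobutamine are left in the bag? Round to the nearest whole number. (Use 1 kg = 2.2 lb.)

Weight = 183 lb ÷ 2.2 lb/kg = 83.18182 kg
Dose = 18.7 mcg/kg/min × 83.18182 kg = 1555.5 mcg/min
1555.5 mcg/min × 60 min/hr = 93330 mcg/hr
Concentration = 594 mg ÷ 74 mL = 8.027027 mg/mL = 8027.027 mcg/mL
Rate = 93330 mcg/hr ÷ 8027.027 mcg/mL = 11.62697 mL/hr
Volume infused = 11.62697 mL/hr × 0.7 hr = 8.138879 mL
Volume remaining = 74 − 8.138879 = 65.86112 mL
Drug remaining = 65.86112 mL × 8027.027 mcg/mL = 528669 mcg = 528.669 mg

529 mg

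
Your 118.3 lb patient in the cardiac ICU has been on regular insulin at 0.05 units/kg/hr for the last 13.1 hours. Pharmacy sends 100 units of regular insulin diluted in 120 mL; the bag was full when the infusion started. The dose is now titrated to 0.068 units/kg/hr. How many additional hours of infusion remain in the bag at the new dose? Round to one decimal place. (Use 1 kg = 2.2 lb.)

17.7 hours

Initial rate:
Weight = 118.3 lb ÷ 2.2 lb/kg = 53.77273 kg
Dose = 0.05 units/kg/hr × 53.77273 kg = 2.688636 units/hr
Concentration = 100 units ÷ 120 mL = 0.8333333 units/mL
Rate = 2.688636 units/hr ÷ 0.8333333 units/mL = 3.226364 mL/hr
Volume infused so far = 3.226364 mL/hr × 13.1 hr = 42.26536 mL
Volume remaining = 120 − 42.26536 = 77.73464 mL
New rate:
Dose = 0.068 units/kg/hr × 53.77273 kg = 3.656545 units/hr
Rate = 3.656545 units/hr ÷ 0.8333333 units/mL = 4.387855 mL/hr
Time remaining = 77.73464 mL ÷ 4.387855 mL/hr = 17.71586 hr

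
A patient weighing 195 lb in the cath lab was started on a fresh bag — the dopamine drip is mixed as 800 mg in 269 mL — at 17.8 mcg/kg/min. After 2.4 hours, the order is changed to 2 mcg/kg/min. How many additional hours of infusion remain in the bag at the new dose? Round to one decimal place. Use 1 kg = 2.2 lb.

Initial rate:
Weight = 195 lb ÷ 2.2 lb/kg = 88.63636 kg
Dose = 17.8 mcg/kg/min × 88.63636 kg = 1577.727 mcg/min
1577.727 mcg/min × 60 min/hr = 94663.64 mcg/hr
Concentration = 800 mg ÷ 269 mL = 2.973978 mg/mL = 2973.978 mcg/mL
Rate = 94663.64 mcg/hr ÷ 2973.978 mcg/mL = 31.83065 mL/hr
Volume infused so far = 31.83065 mL/hr × 2.4 hr = 76.39355 mL
Volume remaining = 269 − 76.39355 = 192.6064 mL
New rate:
Dose = 2 mcg/kg/min × 88.63636 kg = 177.2727 mcg/min
177.2727 mcg/min × 60 min/hr = 10636.36 mcg/hr
Rate = 10636.36 mcg/hr ÷ 2973.978 mcg/mL = 3.576477 mL/hr
Time remaining = 192.6064 mL ÷ 3.576477 mL/hr = 53.85368 hr

53.9 hours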